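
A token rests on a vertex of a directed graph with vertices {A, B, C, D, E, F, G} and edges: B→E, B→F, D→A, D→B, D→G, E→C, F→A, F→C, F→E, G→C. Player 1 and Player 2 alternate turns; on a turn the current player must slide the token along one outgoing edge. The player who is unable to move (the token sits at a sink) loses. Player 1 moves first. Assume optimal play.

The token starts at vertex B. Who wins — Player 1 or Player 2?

Player 2 wins.

Use the standard recursion: the mover loses at a terminal position; elsewhere, the mover wins exactly when some move hands the opponent an L position.
Every edge goes from a vertex to one that appears earlier in the order A, C, E, F, B, G, D, so processing vertices in that order labels each vertex after all of its successors.
A: no outgoing edge → L
C: no outgoing edge → L
E: W (go to C, an L position)
F: W (go to C, an L position)
B: L (options F(W), E(W) are all W)
G: W (go to C, an L position)
D: W (go to B, an L position)
Every move from B reaches a W position, so the mover loses.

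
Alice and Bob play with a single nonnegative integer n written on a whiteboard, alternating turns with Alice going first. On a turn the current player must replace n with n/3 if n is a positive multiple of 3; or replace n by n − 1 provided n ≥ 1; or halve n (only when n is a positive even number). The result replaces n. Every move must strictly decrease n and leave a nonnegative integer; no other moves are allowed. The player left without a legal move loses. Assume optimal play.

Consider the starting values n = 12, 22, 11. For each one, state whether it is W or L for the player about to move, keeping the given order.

Classify positions by backward induction: terminal positions (no move available) are L. From any other position, the mover wins iff some move reaches an L.
n=0: no move → L
n=1: W (go to 0, an L position)
n=2: L (sole option 1(W) is W)
n=3: W (go to 2, an L position)
n=4: W (go to 2, an L position)
n=5: L (sole option 4(W) is W)
n=6: W (go to 2, an L position)
n=7: L (sole option 6(W) is W)
n=8: W (go to 7, an L position)
n=9: L (options 3(W), 8(W) are all W)
n=10: W (go to 5, an L position)
n=11: L (sole option 10(W) is W)
n=12: W (go to 11, an L position)
n=13: L (sole option 12(W) is W)
n=14: W (go to 7, an L position)
n=15: W (go to 5, an L position)
n=16: L (options 8(W), 15(W) are all W)
n=17: W (go to 16, an L position)
n=18: W (go to 9, an L position)
n=19: L (sole option 18(W) is W)
n=20: W (go to 19, an L position)
n=21: W (go to 7, an L position)
n=22: W (go to 11, an L position)

12: W, 22: W, 11: L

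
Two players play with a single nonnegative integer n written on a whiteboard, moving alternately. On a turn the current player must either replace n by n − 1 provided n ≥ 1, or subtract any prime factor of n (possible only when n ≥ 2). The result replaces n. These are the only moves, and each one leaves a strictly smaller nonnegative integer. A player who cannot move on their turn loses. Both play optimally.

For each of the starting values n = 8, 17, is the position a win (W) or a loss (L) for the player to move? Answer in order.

8: L, 17: W

Label each position W (a win for the player to move) or L (a loss). A position with no legal move is L; any other position is W exactly when some move reaches an L, and L when every move reaches a W.
n=0: no move → L
n=1: reaches L-position 0 → W
n=2: reaches L-position 0 → W
n=3: reaches L-position 0 → W
n=4: only reaches 2(W), 3(W), all W → L
n=5: reaches L-position 0 → W
n=6: reaches L-position 4 → W
n=7: reaches L-position 0 → W
n=8: only reaches 6(W), 7(W), all W → L
n=9: reaches L-position 8 → W
n=10: reaches L-position 8 → W
n=11: reaches L-position 0 → W
n=12: only reaches 9(W), 10(W), 11(W), all W → L
n=13: reaches L-position 0 → W
n=14: reaches L-position 12 → W
n=15: reaches L-position 12 → W
n=16: only reaches 14(W), 15(W), all W → L
n=17: reaches L-position 0 → W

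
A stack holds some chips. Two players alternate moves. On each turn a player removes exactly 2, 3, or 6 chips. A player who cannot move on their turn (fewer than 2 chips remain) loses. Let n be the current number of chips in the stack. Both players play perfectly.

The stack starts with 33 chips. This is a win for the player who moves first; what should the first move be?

Work bottom-up. With no move the player to move loses. Otherwise the position is W if at least one move leads to an L position for the opponent, and L if every move leads to a W.
n=0: no move → L
n=1: no move → L
n=2: can move to 0, which is L ⇒ W
n=3: can move to 1, which is L ⇒ W
n=4: can move to 1, which is L ⇒ W
n=5: moves to 3(W), 2(W); every one is W ⇒ L
n=6: can move to 0, which is L ⇒ W
n=7: can move to 5, which is L ⇒ W
n=8: can move to 5, which is L ⇒ W
n=9: moves to 7(W), 6(W), 3(W); every one is W ⇒ L
n=10: moves to 8(W), 7(W), 4(W); every one is W ⇒ L
n=11: can move to 9, which is L ⇒ W
n=12: can move to 10, which is L ⇒ W
n=13: can move to 10, which is L ⇒ W
n=14: moves to 12(W), 11(W), 8(W); every one is W ⇒ L
n=15: can move to 9, which is L ⇒ W
n=16: can move to 14, which is L ⇒ W
n=17: can move to 14, which is L ⇒ W
n=18: moves to 16(W), 15(W), 12(W); every one is W ⇒ L
n=19: moves to 17(W), 16(W), 13(W); every one is W ⇒ L
n=20: can move to 18, which is L ⇒ W
n=21: can move to 19, which is L ⇒ W
n=22: can move to 19, which is L ⇒ W
n=23: moves to 21(W), 20(W), 17(W); every one is W ⇒ L
n=24: can move to 18, which is L ⇒ W
n=25: can move to 23, which is L ⇒ W
n=26: can move to 23, which is L ⇒ W
n=27: moves to 25(W), 24(W), 21(W); every one is W ⇒ L
n=28: moves to 26(W), 25(W), 22(W); every one is W ⇒ L
n=29: can move to 27, which is L ⇒ W
n=30: can move to 28, which is L ⇒ W
n=31: can move to 28, which is L ⇒ W
n=32: moves to 30(W), 29(W), 26(W); every one is W ⇒ L
n=33: can move to 27, which is L ⇒ W
From 33, the L positions reachable in one move are: 27.

Remove 6, leaving 27.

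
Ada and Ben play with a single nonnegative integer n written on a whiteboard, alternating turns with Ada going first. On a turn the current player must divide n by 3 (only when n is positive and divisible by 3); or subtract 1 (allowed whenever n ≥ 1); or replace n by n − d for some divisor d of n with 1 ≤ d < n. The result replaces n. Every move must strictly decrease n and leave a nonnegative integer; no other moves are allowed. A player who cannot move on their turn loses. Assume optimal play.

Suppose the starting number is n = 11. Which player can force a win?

Compute win/loss labels from the base case upward. A position with no move is L. Any other position is W if it can reach an L in one move, else L.
n=0: no move → L
n=1: W (go to 0, an L position)
n=2: L (sole option 1(W) is W)
n=3: W (go to 2, an L position)
n=4: W (go to 2, an L position)
n=5: L (sole option 4(W) is W)
n=6: W (go to 2, an L position)
n=7: L (sole option 6(W) is W)
n=8: W (go to 7, an L position)
n=9: L (options 3(W), 6(W), 8(W) are all W)
n=10: W (go to 5, an L position)
n=11: L (sole option 10(W) is W)
Every move from 11 reaches a W position, so the mover loses.

Ben wins.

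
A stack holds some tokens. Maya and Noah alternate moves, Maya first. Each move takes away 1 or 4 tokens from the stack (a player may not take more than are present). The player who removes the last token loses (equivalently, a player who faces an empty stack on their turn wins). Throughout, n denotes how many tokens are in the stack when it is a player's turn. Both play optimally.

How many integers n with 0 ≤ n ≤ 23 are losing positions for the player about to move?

Build the W/L table. Terminal = W. A non-terminal position is W if it has a move to some L; otherwise it is L.
n=0: no move; the opponent has just taken the last token and therefore loses → W
n=1: only reaches 0(W), which is W → L
n=2: reaches L-position 1 → W
n=3: only reaches 2(W), which is W → L
n=4: reaches L-position 3 → W
n=5: reaches L-position 1 → W
n=6: only reaches 5(W), 2(W), all W → L
n=7: reaches L-position 6 → W
n=8: only reaches 7(W), 4(W), all W → L
n=9: reaches L-position 8 → W
n=10: reaches L-position 6 → W
n=11: only reaches 10(W), 7(W), all W → L
n=12: reaches L-position 11 → W
n=13: only reaches 12(W), 9(W), all W → L
n=14: reaches L-position 13 → W
n=15: reaches L-position 11 → W
n=16: only reaches 15(W), 12(W), all W → L
n=17: reaches L-position 16 → W
n=18: only reaches 17(W), 14(W), all W → L
n=19: reaches L-position 18 → W
n=20: reaches L-position 16 → W
n=21: only reaches 20(W), 17(W), all W → L
n=22: reaches L-position 21 → W
n=23: only reaches 22(W), 19(W), all W → L
L entries with 0 ≤ n ≤ 23: n = 1, 3, 6, 8, 11, 13, 16, 18, 21, 23; that makes 10.

10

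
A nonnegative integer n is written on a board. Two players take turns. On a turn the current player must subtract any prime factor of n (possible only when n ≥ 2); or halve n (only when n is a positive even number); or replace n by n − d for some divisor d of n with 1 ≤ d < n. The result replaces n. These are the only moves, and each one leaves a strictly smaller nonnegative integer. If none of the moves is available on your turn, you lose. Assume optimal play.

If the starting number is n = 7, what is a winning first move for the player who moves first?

Build the W/L table. Terminal = L. A non-terminal position is W if it has a move to some L; otherwise it is L.
n=0: no move → L
n=1: no move → L
n=2: →0(L), so W
n=3: →0(L), so W
n=4: →2(W), 3(W) — all W, so L
n=5: →0(L), so W
n=6: →4(L), so W
n=7: →0(L), so W
From 7, the L positions reachable in one move are: 0.

Move to 0.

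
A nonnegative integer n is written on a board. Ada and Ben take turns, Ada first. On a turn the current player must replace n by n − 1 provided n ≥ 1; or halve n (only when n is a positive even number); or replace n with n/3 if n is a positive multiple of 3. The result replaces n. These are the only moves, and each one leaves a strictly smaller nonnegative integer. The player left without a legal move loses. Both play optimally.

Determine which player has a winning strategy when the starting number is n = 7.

Build the W/L table. Terminal = L. A non-terminal position is W if it has a move to some L; otherwise it is L.
n=0: no move → L
n=1: can move to 0, which is L ⇒ W
n=2: the only move is to 1(W), a W ⇒ L
n=3: can move to 2, which is L ⇒ W
n=4: can move to 2, which is L ⇒ W
n=5: the only move is to 4(W), a W ⇒ L
n=6: can move to 2, which is L ⇒ W
n=7: the only move is to 6(W), a W ⇒ L
The starting position 7 is L: whatever Ada does, the opponent receives a W position.

Ben wins.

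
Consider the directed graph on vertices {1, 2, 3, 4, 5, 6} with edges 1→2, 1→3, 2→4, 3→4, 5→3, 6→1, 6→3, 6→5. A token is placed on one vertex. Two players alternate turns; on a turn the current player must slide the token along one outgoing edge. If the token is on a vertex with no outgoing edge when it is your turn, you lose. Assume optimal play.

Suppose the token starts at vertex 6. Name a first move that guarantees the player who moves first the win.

Work bottom-up. With no move the player to move loses. Otherwise the position is W if at least one move leads to an L position for the opponent, and L if every move leads to a W.
Every edge goes from a vertex to one that appears earlier in the order 4, 2, 3, 1, 5, 6, so processing vertices in that order labels each vertex after all of its successors.
4: no outgoing edge → L
2: reaches L-position 4 → W
3: reaches L-position 4 → W
1: only reaches 3(W), 2(W), all W → L
5: only reaches 3(W), which is W → L
6: reaches L-position 5 → W
From 6, the L positions reachable in one move are: 5, 1. Any move reaching one of these is winning.

Move to 5.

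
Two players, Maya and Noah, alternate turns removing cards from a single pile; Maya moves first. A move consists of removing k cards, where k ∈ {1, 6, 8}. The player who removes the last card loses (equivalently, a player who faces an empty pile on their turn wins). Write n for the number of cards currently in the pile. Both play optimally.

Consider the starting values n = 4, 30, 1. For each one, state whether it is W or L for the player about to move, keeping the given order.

Build the W/L table. Terminal = W. A non-terminal position is W if it has a move to some L; otherwise it is L.
n=0: no move; the opponent has just taken the last card and therefore loses → W
n=1: →0(W) only, which is W, so L
n=2: →1(L), so W
n=3: →2(W) only, which is W, so L
n=4: →3(L), so W
n=5: →4(W) only, which is W, so L
n=6: →5(L), so W
n=7: →1(L), so W
n=8: →7(W), 2(W), 0(W) — all W, so L
n=9: →8(L), so W
n=10: →9(W), 4(W), 2(W) — all W, so L
n=11: →10(L), so W
n=12: →11(W), 6(W), 4(W) — all W, so L
n=13: →12(L), so W
n=14: →8(L), so W
n=15: →14(W), 9(W), 7(W) — all W, so L
n=16: →15(L), so W
n=17: →16(W), 11(W), 9(W) — all W, so L
n=18: →17(L), so W
n=19: →18(W), 13(W), 11(W) — all W, so L
n=20: →19(L), so W
n=21: →15(L), so W
n=22: →21(W), 16(W), 14(W) — all W, so L
n=23: →22(L), so W
n=24: →23(W), 18(W), 16(W) — all W, so L
n=25: →24(L), so W
n=26: →25(W), 20(W), 18(W) — all W, so L
n=27: →26(L), so W
n=28: →22(L), so W
n=29: →28(W), 23(W), 21(W) — all W, so L
n=30: →29(L), so W

4: W, 30: W, 1: L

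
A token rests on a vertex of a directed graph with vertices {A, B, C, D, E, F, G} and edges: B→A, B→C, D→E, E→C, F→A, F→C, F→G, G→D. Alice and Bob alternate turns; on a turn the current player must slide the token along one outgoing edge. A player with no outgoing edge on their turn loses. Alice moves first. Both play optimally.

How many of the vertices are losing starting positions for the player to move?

3

Compute win/loss labels from the base case upward. A position with no move is L. Any other position is W if it can reach an L in one move, else L.
Every edge goes from a vertex to one that appears earlier in the order C, A, E, D, B, G, F, so processing vertices in that order labels each vertex after all of its successors.
C: no outgoing edge → L
A: no outgoing edge → L
E: can move to C, which is L ⇒ W
D: the only move is to E(W), a W ⇒ L
B: can move to A, which is L ⇒ W
G: can move to D, which is L ⇒ W
F: can move to A, which is L ⇒ W
The L vertices are A, C, D; that is 3 in all.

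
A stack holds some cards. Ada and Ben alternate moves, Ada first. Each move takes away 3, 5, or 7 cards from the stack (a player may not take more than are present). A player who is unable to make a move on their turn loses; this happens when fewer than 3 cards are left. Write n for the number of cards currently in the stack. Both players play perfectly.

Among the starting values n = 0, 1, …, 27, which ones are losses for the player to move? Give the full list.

Positions with no move are L. A position that does have a move is losing for the player to move precisely when every available move leads to a winning position for the opponent. Fill in the labels:
n=0: no move → L
n=1: no move → L
n=2: no move → L
n=3: W (go to 0, an L position)
n=4: W (go to 1, an L position)
n=5: W (go to 2, an L position)
n=6: W (go to 1, an L position)
n=7: W (go to 2, an L position)
n=8: W (go to 1, an L position)
n=9: W (go to 2, an L position)
n=10: L (options 7(W), 5(W), 3(W) are all W)
n=11: L (options 8(W), 6(W), 4(W) are all W)
n=12: L (options 9(W), 7(W), 5(W) are all W)
n=13: W (go to 10, an L position)
n=14: W (go to 11, an L position)
n=15: W (go to 12, an L position)
n=16: W (go to 11, an L position)
n=17: W (go to 12, an L position)
n=18: W (go to 11, an L position)
n=19: W (go to 12, an L position)
n=20: L (options 17(W), 15(W), 13(W) are all W)
n=21: L (options 18(W), 16(W), 14(W) are all W)
n=22: L (options 19(W), 17(W), 15(W) are all W)
n=23: W (go to 20, an L position)
n=24: W (go to 21, an L position)
n=25: W (go to 22, an L position)
n=26: W (go to 21, an L position)
n=27: W (go to 22, an L position)
The losing starting values of n are exactly the entries labelled L in this table (9 of them).

0, 1, 2, 10, 11, 12, 20, 21, 22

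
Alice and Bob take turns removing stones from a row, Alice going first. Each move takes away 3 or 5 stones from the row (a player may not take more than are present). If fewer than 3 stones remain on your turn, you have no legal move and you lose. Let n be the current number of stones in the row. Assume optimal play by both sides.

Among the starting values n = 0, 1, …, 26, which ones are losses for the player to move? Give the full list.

Work bottom-up. With no move the player to move loses. Otherwise the position is W if at least one move leads to an L position for the opponent, and L if every move leads to a W.
n=0: no move → L
n=1: no move → L
n=2: no move → L
n=3: reaches L-position 0 → W
n=4: reaches L-position 1 → W
n=5: reaches L-position 2 → W
n=6: reaches L-position 1 → W
n=7: reaches L-position 2 → W
n=8: only reaches 5(W), 3(W), all W → L
n=9: only reaches 6(W), 4(W), all W → L
n=10: only reaches 7(W), 5(W), all W → L
n=11: reaches L-position 8 → W
n=12: reaches L-position 9 → W
n=13: reaches L-position 10 → W
n=14: reaches L-position 9 → W
n=15: reaches L-position 10 → W
n=16: only reaches 13(W), 11(W), all W → L
n=17: only reaches 14(W), 12(W), all W → L
n=18: only reaches 15(W), 13(W), all W → L
n=19: reaches L-position 16 → W
n=20: reaches L-position 17 → W
n=21: reaches L-position 18 → W
n=22: reaches L-position 17 → W
n=23: reaches L-position 18 → W
n=24: only reaches 21(W), 19(W), all W → L
n=25: only reaches 22(W), 20(W), all W → L
n=26: only reaches 23(W), 21(W), all W → L
Reading off the rows marked L gives the requested list; there are 12 such values of n.

0, 1, 2, 8, 9, 10, 16, 17, 18, 24, 25, 26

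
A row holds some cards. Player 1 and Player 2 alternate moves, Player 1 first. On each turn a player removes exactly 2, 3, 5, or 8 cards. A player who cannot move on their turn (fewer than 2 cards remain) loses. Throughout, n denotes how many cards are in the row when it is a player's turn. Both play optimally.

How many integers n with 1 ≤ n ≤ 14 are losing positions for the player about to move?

3

Positions with no move are L. A position that does have a move is losing for the player to move precisely when every available move leads to a winning position for the opponent. Fill in the labels:
n=0: no move → L
n=1: no move → L
n=2: →0(L), so W
n=3: →1(L), so W
n=4: →1(L), so W
n=5: →0(L), so W
n=6: →1(L), so W
n=7: →5(W), 4(W), 2(W) — all W, so L
n=8: →0(L), so W
n=9: →7(L), so W
n=10: →7(L), so W
n=11: →9(W), 8(W), 6(W), 3(W) — all W, so L
n=12: →7(L), so W
n=13: →11(L), so W
n=14: →11(L), so W
L entries with 1 ≤ n ≤ 14 (n=0 is outside the asked range and is not counted): n = 1, 7, 11; that makes 3.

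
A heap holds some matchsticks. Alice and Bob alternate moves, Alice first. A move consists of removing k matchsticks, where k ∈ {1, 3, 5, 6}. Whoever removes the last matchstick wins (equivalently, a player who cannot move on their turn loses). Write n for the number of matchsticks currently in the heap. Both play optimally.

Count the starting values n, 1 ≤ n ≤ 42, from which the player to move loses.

11

Label each position W (a win for the player to move) or L (a loss). A position with no legal move is L; any other position is W exactly when some move reaches an L, and L when every move reaches a W.
n=0: no move → L
n=1: can move to 0, which is L ⇒ W
n=2: the only move is to 1(W), a W ⇒ L
n=3: can move to 2, which is L ⇒ W
n=4: moves to 3(W), 1(W); every one is W ⇒ L
n=5: can move to 4, which is L ⇒ W
n=6: can move to 0, which is L ⇒ W
n=7: can move to 4, which is L ⇒ W
n=8: can move to 2, which is L ⇒ W
n=9: can move to 4, which is L ⇒ W
n=10: can move to 4, which is L ⇒ W
n=11: moves to 10(W), 8(W), 6(W), 5(W); every one is W ⇒ L
n=12: can move to 11, which is L ⇒ W
n=13: moves to 12(W), 10(W), 8(W), 7(W); every one is W ⇒ L
n=14: can move to 13, which is L ⇒ W
n=15: moves to 14(W), 12(W), 10(W), 9(W); every one is W ⇒ L
n=16: can move to 15, which is L ⇒ W
n=17: can move to 11, which is L ⇒ W
n=18: can move to 15, which is L ⇒ W
n=19: can move to 13, which is L ⇒ W
n=20: can move to 15, which is L ⇒ W
n=21: can move to 15, which is L ⇒ W
n=22: moves to 21(W), 19(W), 17(W), 16(W); every one is W ⇒ L
n=23: can move to 22, which is L ⇒ W
n=24: moves to 23(W), 21(W), 19(W), 18(W); every one is W ⇒ L
n=25: can move to 24, which is L ⇒ W
n=26: moves to 25(W), 23(W), 21(W), 20(W); every one is W ⇒ L
n=27: can move to 26, which is L ⇒ W
n=28: can move to 22, which is L ⇒ W
n=29: can move to 26, which is L ⇒ W
n=30: can move to 24, which is L ⇒ W
n=31: can move to 26, which is L ⇒ W
n=32: can move to 26, which is L ⇒ W
n=33: moves to 32(W), 30(W), 28(W), 27(W); every one is W ⇒ L
n=34: can move to 33, which is L ⇒ W
n=35: moves to 34(W), 32(W), 30(W), 29(W); every one is W ⇒ L
n=36: can move to 35, which is L ⇒ W
n=37: moves to 36(W), 34(W), 32(W), 31(W); every one is W ⇒ L
n=38: can move to 37, which is L ⇒ W
n=39: can move to 33, which is L ⇒ W
n=40: can move to 37, which is L ⇒ W
n=41: can move to 35, which is L ⇒ W
n=42: can move to 37, which is L ⇒ W
L entries with 1 ≤ n ≤ 42 (n=0 is outside the asked range and is not counted): n = 2, 4, 11, 13, 15, 22, 24, 26, 33, 35, 37; that makes 11.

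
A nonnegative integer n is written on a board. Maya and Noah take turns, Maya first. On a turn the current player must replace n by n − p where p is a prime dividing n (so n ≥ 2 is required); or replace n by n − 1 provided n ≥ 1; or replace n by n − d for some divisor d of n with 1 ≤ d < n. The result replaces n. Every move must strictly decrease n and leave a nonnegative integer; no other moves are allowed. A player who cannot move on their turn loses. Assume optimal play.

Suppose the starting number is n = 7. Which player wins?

Work bottom-up. With no move the player to move loses. Otherwise the position is W if at least one move leads to an L position for the opponent, and L if every move leads to a W.
n=0: no move → L
n=1: W (go to 0, an L position)
n=2: W (go to 0, an L position)
n=3: W (go to 0, an L position)
n=4: L (options 2(W), 3(W) are all W)
n=5: W (go to 0, an L position)
n=6: W (go to 4, an L position)
n=7: W (go to 0, an L position)
The starting position 7 is W: Maya should move to 0, handing over an L position.

Maya wins.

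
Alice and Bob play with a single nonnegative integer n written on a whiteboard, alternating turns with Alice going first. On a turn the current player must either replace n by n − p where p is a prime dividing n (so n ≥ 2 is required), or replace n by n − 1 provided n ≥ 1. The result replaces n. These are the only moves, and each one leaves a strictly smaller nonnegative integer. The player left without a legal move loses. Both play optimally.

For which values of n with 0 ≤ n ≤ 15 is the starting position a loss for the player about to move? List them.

Use the standard recursion: the mover loses at a terminal position; elsewhere, the mover wins exactly when some move hands the opponent an L position.
n=0: no move → L
n=1: W (go to 0, an L position)
n=2: W (go to 0, an L position)
n=3: W (go to 0, an L position)
n=4: L (options 2(W), 3(W) are all W)
n=5: W (go to 0, an L position)
n=6: W (go to 4, an L position)
n=7: W (go to 0, an L position)
n=8: L (options 6(W), 7(W) are all W)
n=9: W (go to 8, an L position)
n=10: W (go to 8, an L position)
n=11: W (go to 0, an L position)
n=12: L (options 9(W), 10(W), 11(W) are all W)
n=13: W (go to 0, an L position)
n=14: W (go to 12, an L position)
n=15: W (go to 12, an L position)
The losing starting values of n are exactly the entries labelled L in this table (4 of them).

0, 4, 8, 12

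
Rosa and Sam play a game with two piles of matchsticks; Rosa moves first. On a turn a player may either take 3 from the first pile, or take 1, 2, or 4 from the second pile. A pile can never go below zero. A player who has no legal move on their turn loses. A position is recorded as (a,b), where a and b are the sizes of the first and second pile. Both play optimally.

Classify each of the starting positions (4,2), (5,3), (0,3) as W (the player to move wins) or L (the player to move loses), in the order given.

(4,2): W, (5,3): W, (0,3): L

Positions with no move are L. A position that does have a move is losing for the player to move precisely when every available move leads to a winning position for the opponent. Fill in the labels:
No move ever increases a pile, so every position that can arise here has a ≤ 5 and b ≤ 3; it is enough to label the cells with 0 ≤ a ≤ 5 and 0 ≤ b ≤ 3.
Every move lowers a or b (never raises either), so fill the grid row by row in increasing a, and left to right within a row: each cell's successors are then already labelled.
      b=0  b=1  b=2  b=3
a=0:    L    W    W    L
a=1:    L    W    W    L
a=2:    L    W    W    L
a=3:    W    L    W    W
a=4:    W    L    W    W
a=5:    W    L    W    W
Cells with no legal move (terminal, hence L): (0,0), (1,0), (2,0).
The remaining L cells, each justified by listing all of its moves:
(0,3): moves to (0,2)(W), (0,1)(W); every one is W ⇒ L
(1,3): moves to (1,2)(W), (1,1)(W); every one is W ⇒ L
(2,3): moves to (2,2)(W), (2,1)(W); every one is W ⇒ L
(3,1): moves to (0,1)(W), (3,0)(W); every one is W ⇒ L
(4,1): moves to (1,1)(W), (4,0)(W); every one is W ⇒ L
(5,1): moves to (2,1)(W), (5,0)(W); every one is W ⇒ L
Every other cell has at least one move into one of the L cells above, so it is W.
(4,2): the move to (4,1) reaches an L cell, so W
(5,3): the move to (2,3) reaches an L cell, so W
(0,3): one of the L cells justified above, so L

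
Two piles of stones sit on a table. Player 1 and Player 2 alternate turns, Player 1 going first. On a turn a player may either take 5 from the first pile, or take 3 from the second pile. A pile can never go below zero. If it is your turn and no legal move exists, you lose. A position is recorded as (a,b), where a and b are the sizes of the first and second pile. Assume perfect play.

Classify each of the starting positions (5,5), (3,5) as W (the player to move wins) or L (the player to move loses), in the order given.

Compute win/loss labels from the base case upward. A position with no move is L. Any other position is W if it can reach an L in one move, else L.
No move ever increases a pile, so every position that can arise here has a ≤ 5 and b ≤ 5; it is enough to label the cells with 0 ≤ a ≤ 5 and 0 ≤ b ≤ 5.
Every move lowers a or b (never raises either), so fill the grid row by row in increasing a, and left to right within a row: each cell's successors are then already labelled.
      b=0  b=1  b=2  b=3  b=4  b=5
a=0:    L    L    L    W    W    W
a=1:    L    L    L    W    W    W
a=2:    L    L    L    W    W    W
a=3:    L    L    L    W    W    W
a=4:    L    L    L    W    W    W
a=5:    W    W    W    L    L    L
Cells with no legal move (terminal, hence L): (0,0), (0,1), (0,2), (1,0), (1,1), (1,2), (2,0), (2,1), (2,2), (3,0), (3,1), (3,2), (4,0), (4,1), (4,2).
The remaining L cells, each justified by listing all of its moves:
(5,3): moves to (0,3)(W), (5,0)(W); every one is W ⇒ L
(5,4): moves to (0,4)(W), (5,1)(W); every one is W ⇒ L
(5,5): moves to (0,5)(W), (5,2)(W); every one is W ⇒ L
Every other cell has at least one move into one of the L cells above, so it is W.
(5,5): one of the L cells justified above, so L
(3,5): the move to (3,2) reaches an L cell, so W

(5,5): L, (3,5): W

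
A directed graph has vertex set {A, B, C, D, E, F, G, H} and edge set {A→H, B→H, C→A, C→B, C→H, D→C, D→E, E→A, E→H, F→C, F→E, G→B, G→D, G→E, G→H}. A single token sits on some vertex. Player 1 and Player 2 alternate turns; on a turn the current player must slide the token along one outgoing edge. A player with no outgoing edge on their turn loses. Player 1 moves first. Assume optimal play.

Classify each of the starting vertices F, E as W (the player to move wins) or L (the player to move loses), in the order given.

Build the W/L table. Terminal = L. A non-terminal position is W if it has a move to some L; otherwise it is L.
Every edge goes from a vertex to one that appears earlier in the order H, A, E, B, C, D, G, F, so processing vertices in that order labels each vertex after all of its successors.
H: no outgoing edge → L
A: can move to H, which is L ⇒ W
E: can move to H, which is L ⇒ W
B: can move to H, which is L ⇒ W
C: can move to H, which is L ⇒ W
D: moves to C(W), E(W); every one is W ⇒ L
G: can move to D, which is L ⇒ W
F: moves to C(W), E(W); every one is W ⇒ L

F: L, E: W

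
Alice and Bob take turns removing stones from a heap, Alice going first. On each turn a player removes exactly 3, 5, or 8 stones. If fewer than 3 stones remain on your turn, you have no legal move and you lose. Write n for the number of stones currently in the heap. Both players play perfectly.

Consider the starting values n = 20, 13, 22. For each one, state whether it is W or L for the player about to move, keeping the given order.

20: W, 13: L, 22: L

Classify positions by backward induction: terminal positions (no move available) are L. From any other position, the mover wins iff some move reaches an L.
n=0: no move → L
n=1: no move → L
n=2: no move → L
n=3: can move to 0, which is L ⇒ W
n=4: can move to 1, which is L ⇒ W
n=5: can move to 2, which is L ⇒ W
n=6: can move to 1, which is L ⇒ W
n=7: can move to 2, which is L ⇒ W
n=8: can move to 0, which is L ⇒ W
n=9: can move to 1, which is L ⇒ W
n=10: can move to 2, which is L ⇒ W
n=11: moves to 8(W), 6(W), 3(W); every one is W ⇒ L
n=12: moves to 9(W), 7(W), 4(W); every one is W ⇒ L
n=13: moves to 10(W), 8(W), 5(W); every one is W ⇒ L
n=14: can move to 11, which is L ⇒ W
n=15: can move to 12, which is L ⇒ W
n=16: can move to 13, which is L ⇒ W
n=17: can move to 12, which is L ⇒ W
n=18: can move to 13, which is L ⇒ W
n=19: can move to 11, which is L ⇒ W
n=20: can move to 12, which is L ⇒ W
n=21: can move to 13, which is L ⇒ W
n=22: moves to 19(W), 17(W), 14(W); every one is W ⇒ L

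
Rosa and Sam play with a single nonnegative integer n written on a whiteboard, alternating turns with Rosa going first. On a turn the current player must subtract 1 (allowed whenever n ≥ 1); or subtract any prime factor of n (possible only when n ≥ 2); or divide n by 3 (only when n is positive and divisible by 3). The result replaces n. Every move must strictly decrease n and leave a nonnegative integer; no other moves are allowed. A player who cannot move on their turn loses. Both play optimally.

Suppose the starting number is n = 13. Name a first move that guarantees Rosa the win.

Compute win/loss labels from the base case upward. A position with no move is L. Any other position is W if it can reach an L in one move, else L.
n=0: no move → L
n=1: →0(L), so W
n=2: →0(L), so W
n=3: →0(L), so W
n=4: →2(W), 3(W) — all W, so L
n=5: →0(L), so W
n=6: →4(L), so W
n=7: →0(L), so W
n=8: →6(W), 7(W) — all W, so L
n=9: →8(L), so W
n=10: →8(L), so W
n=11: →0(L), so W
n=12: →4(L), so W
n=13: →0(L), so W
From 13, the L positions reachable in one move are: 0.

Move to 0.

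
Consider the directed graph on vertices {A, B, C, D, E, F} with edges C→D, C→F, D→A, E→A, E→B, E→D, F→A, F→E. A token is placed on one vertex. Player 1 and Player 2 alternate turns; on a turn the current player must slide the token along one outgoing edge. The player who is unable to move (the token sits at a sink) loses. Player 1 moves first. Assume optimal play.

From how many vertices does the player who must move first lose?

Classify positions by backward induction: terminal positions (no move available) are L. From any other position, the mover wins iff some move reaches an L.
Every edge goes from a vertex to one that appears earlier in the order A, B, D, E, F, C, so processing vertices in that order labels each vertex after all of its successors.
A: no outgoing edge → L
B: no outgoing edge → L
D: →A(L), so W
E: →B(L), so W
F: →A(L), so W
C: →F(W), D(W) — all W, so L
The L vertices are A, B, C; that is 3 in all.

3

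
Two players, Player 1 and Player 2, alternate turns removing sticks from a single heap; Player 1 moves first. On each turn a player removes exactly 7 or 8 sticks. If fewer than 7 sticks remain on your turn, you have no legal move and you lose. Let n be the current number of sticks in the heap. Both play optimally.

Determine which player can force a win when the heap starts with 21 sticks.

Player 2 wins.

Label each position W (a win for the player to move) or L (a loss). A position with no legal move is L; any other position is W exactly when some move reaches an L, and L when every move reaches a W.
n=0: no move → L
n=1: no move → L
n=2: no move → L
n=3: no move → L
n=4: no move → L
n=5: no move → L
n=6: no move → L
n=7: W (go to 0, an L position)
n=8: W (go to 1, an L position)
n=9: W (go to 2, an L position)
n=10: W (go to 3, an L position)
n=11: W (go to 4, an L position)
n=12: W (go to 5, an L position)
n=13: W (go to 6, an L position)
n=14: W (go to 6, an L position)
n=15: L (options 8(W), 7(W) are all W)
n=16: L (options 9(W), 8(W) are all W)
n=17: L (options 10(W), 9(W) are all W)
n=18: L (options 11(W), 10(W) are all W)
n=19: L (options 12(W), 11(W) are all W)
n=20: L (options 13(W), 12(W) are all W)
n=21: L (options 14(W), 13(W) are all W)
The starting position 21 is L: whatever Player 1 does, the opponent receives a W position.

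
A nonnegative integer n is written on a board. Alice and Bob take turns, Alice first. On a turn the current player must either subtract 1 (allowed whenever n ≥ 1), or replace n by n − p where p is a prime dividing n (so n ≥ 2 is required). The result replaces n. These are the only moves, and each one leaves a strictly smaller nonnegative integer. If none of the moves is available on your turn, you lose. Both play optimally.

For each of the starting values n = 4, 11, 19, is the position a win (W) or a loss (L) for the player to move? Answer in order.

4: L, 11: W, 19: W

Positions with no move are L. A position that does have a move is losing for the player to move precisely when every available move leads to a winning position for the opponent. Fill in the labels:
n=0: no move → L
n=1: W (go to 0, an L position)
n=2: W (go to 0, an L position)
n=3: W (go to 0, an L position)
n=4: L (options 2(W), 3(W) are all W)
n=5: W (go to 0, an L position)
n=6: W (go to 4, an L position)
n=7: W (go to 0, an L position)
n=8: L (options 6(W), 7(W) are all W)
n=9: W (go to 8, an L position)
n=10: W (go to 8, an L position)
n=11: W (go to 0, an L position)
n=12: L (options 9(W), 10(W), 11(W) are all W)
n=13: W (go to 0, an L position)
n=14: W (go to 12, an L position)
n=15: W (go to 12, an L position)
n=16: L (options 14(W), 15(W) are all W)
n=17: W (go to 0, an L position)
n=18: W (go to 16, an L position)
n=19: W (go to 0, an L position)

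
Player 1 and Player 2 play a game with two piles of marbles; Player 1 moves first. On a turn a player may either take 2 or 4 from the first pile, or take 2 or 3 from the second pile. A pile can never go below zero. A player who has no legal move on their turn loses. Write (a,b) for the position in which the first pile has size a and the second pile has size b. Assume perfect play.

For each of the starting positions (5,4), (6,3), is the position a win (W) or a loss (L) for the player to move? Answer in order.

(5,4): L, (6,3): W

Classify positions by backward induction: terminal positions (no move available) are L. From any other position, the mover wins iff some move reaches an L.
No move ever increases a pile, so every position that can arise here has a ≤ 6 and b ≤ 4; it is enough to label the cells with 0 ≤ a ≤ 6 and 0 ≤ b ≤ 4.
Every move lowers a or b (never raises either), so fill the grid row by row in increasing a, and left to right within a row: each cell's successors are then already labelled.
      b=0  b=1  b=2  b=3  b=4
a=0:    L    L    W    W    W
a=1:    L    L    W    W    W
a=2:    W    W    L    L    W
a=3:    W    W    L    L    W
a=4:    W    W    W    W    L
a=5:    W    W    W    W    L
a=6:    L    L    W    W    W
Cells with no legal move (terminal, hence L): (0,0), (0,1), (1,0), (1,1).
The remaining L cells, each justified by listing all of its moves:
(2,2): only reaches (0,2)(W), (2,0)(W), all W → L
(2,3): only reaches (0,3)(W), (2,1)(W), (2,0)(W), all W → L
(3,2): only reaches (1,2)(W), (3,0)(W), all W → L
(3,3): only reaches (1,3)(W), (3,1)(W), (3,0)(W), all W → L
(4,4): only reaches (2,4)(W), (0,4)(W), (4,2)(W), (4,1)(W), all W → L
(5,4): only reaches (3,4)(W), (1,4)(W), (5,2)(W), (5,1)(W), all W → L
(6,0): only reaches (4,0)(W), (2,0)(W), all W → L
(6,1): only reaches (4,1)(W), (2,1)(W), all W → L
Every other cell has at least one move into one of the L cells above, so it is W.
(5,4): one of the L cells justified above, so L
(6,3): the move to (2,3) reaches an L cell, so W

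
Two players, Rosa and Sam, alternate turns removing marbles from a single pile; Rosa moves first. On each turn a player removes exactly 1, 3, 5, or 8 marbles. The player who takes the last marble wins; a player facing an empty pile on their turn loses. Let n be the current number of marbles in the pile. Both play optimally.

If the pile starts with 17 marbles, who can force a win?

Build the W/L table. Terminal = L. A non-terminal position is W if it has a move to some L; otherwise it is L.
n=0: no move → L
n=1: →0(L), so W
n=2: →1(W) only, which is W, so L
n=3: →2(L), so W
n=4: →3(W), 1(W) — all W, so L
n=5: →4(L), so W
n=6: →5(W), 3(W), 1(W) — all W, so L
n=7: →6(L), so W
n=8: →0(L), so W
n=9: →6(L), so W
n=10: →2(L), so W
n=11: →6(L), so W
n=12: →4(L), so W
n=13: →12(W), 10(W), 8(W), 5(W) — all W, so L
n=14: →13(L), so W
n=15: →14(W), 12(W), 10(W), 7(W) — all W, so L
n=16: →15(L), so W
n=17: →16(W), 14(W), 12(W), 9(W) — all W, so L
Every move from 17 reaches a W position, so the mover loses.

Sam wins.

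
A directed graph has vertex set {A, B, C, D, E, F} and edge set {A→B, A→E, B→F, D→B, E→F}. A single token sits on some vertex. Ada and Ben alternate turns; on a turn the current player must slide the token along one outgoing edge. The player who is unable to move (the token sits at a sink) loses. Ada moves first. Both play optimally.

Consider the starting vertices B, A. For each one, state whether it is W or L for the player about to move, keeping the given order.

B: W, A: L

Classify positions by backward induction: terminal positions (no move available) are L. From any other position, the mover wins iff some move reaches an L.
Every edge goes from a vertex to one that appears earlier in the order C, F, B, E, D, A, so processing vertices in that order labels each vertex after all of its successors.
C: no outgoing edge → L
F: no outgoing edge → L
B: reaches L-position F → W
E: reaches L-position F → W
D: only reaches B(W), which is W → L
A: only reaches E(W), B(W), all W → L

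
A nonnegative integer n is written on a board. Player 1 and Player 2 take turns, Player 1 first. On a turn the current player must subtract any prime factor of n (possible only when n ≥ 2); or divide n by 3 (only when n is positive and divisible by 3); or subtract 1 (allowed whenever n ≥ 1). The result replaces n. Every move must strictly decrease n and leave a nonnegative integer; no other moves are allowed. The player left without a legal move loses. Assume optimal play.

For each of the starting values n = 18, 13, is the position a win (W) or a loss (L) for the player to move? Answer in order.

18: L, 13: W

Classify positions by backward induction: terminal positions (no move available) are L. From any other position, the mover wins iff some move reaches an L.
n=0: no move → L
n=1: can move to 0, which is L ⇒ W
n=2: can move to 0, which is L ⇒ W
n=3: can move to 0, which is L ⇒ W
n=4: moves to 2(W), 3(W); every one is W ⇒ L
n=5: can move to 0, which is L ⇒ W
n=6: can move to 4, which is L ⇒ W
n=7: can move to 0, which is L ⇒ W
n=8: moves to 6(W), 7(W); every one is W ⇒ L
n=9: can move to 8, which is L ⇒ W
n=10: can move to 8, which is L ⇒ W
n=11: can move to 0, which is L ⇒ W
n=12: can move to 4, which is L ⇒ W
n=13: can move to 0, which is L ⇒ W
n=14: moves to 7(W), 12(W), 13(W); every one is W ⇒ L
n=15: can move to 14, which is L ⇒ W
n=16: can move to 14, which is L ⇒ W
n=17: can move to 0, which is L ⇒ W
n=18: moves to 6(W), 15(W), 16(W), 17(W); every one is W ⇒ L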